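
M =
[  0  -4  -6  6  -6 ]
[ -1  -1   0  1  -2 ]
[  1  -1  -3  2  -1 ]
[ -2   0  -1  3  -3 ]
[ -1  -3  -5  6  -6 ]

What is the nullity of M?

2

Row reduce to echelon form.
Swap R1 ↔ R2
R3 ← R3 + R1: [0, -2, -3, 3, -3]
R4 ← R4 − (2)·R1: [0, 2, -1, 1, 1]
R5 ← R5 − R1: [0, -2, -5, 5, -4]
R3 ← R3 − (1/2)·R2: [0, 0, 0, 0, 0]
R4 ← R4 + (1/2)·R2: [0, 0, -4, 4, -2]
R5 ← R5 − (1/2)·R2: [0, 0, -2, 2, -1]
Swap R3 ↔ R4
R5 ← R5 − (1/2)·R3: [0, 0, 0, 0, 0]
3 nonzero rows, so rank(M) = 3.
M has 5 columns; by rank–nullity, nullity = 5 − 3 = 2.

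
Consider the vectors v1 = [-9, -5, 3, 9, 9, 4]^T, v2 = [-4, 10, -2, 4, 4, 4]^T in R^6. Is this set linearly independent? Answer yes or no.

yes

Form the matrix with these vectors as rows and row reduce.
R2 ← R2 − (4/9)·R1: [0, 110/9, -10/3, 0, 0, 20/9]
2 nonzero rows, so the 2 vectors span a space of dimension 2.
Since 2 = 2, the vectors are linearly independent.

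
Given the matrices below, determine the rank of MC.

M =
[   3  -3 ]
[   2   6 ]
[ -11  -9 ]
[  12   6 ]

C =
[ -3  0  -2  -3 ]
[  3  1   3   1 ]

First compute MC:
[[-18,  -3, -15, -12],
 [ 12,   6,  14,   0],
 [  6,  -9,  -5,  24],
 [-18,   6,  -6, -30]]
Now row reduce the product.
R2 ← R2 + (2/3)·R1: [0, 4, 4, -8]
R3 ← R3 + (1/3)·R1: [0, -10, -10, 20]
R4 ← R4 − R1: [0, 9, 9, -18]
R3 ← R3 + (5/2)·R2: [0, 0, 0, 0]
R4 ← R4 − (9/4)·R2: [0, 0, 0, 0]
2 nonzero rows, so rank(MC) = 2.

2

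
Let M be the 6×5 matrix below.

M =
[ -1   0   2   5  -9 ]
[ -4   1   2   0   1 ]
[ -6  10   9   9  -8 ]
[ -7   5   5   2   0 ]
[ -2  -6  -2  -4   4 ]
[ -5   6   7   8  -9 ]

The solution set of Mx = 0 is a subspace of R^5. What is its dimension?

Row reduce to echelon form.
R2 ← R2 − (4)·R1: [0, 1, -6, -20, 37]
R3 ← R3 − (6)·R1: [0, 10, -3, -21, 46]
R4 ← R4 − (7)·R1: [0, 5, -9, -33, 63]
R5 ← R5 − (2)·R1: [0, -6, -6, -14, 22]
R6 ← R6 − (5)·R1: [0, 6, -3, -17, 36]
R3 ← R3 − (10)·R2: [0, 0, 57, 179, -324]
R4 ← R4 − (5)·R2: [0, 0, 21, 67, -122]
R5 ← R5 + (6)·R2: [0, 0, -42, -134, 244]
R6 ← R6 − (6)·R2: [0, 0, 33, 103, -186]
R4 ← R4 − (7/19)·R3: [0, 0, 0, 20/19, -50/19]
R5 ← R5 + (14/19)·R3: [0, 0, 0, -40/19, 100/19]
R6 ← R6 − (11/19)·R3: [0, 0, 0, -12/19, 30/19]
R5 ← R5 + (2)·R4: [0, 0, 0, 0, 0]
R6 ← R6 + (3/5)·R4: [0, 0, 0, 0, 0]
4 nonzero rows, so rank(M) = 4.
M has 5 columns; by rank–nullity, nullity = 5 − 4 = 1.

1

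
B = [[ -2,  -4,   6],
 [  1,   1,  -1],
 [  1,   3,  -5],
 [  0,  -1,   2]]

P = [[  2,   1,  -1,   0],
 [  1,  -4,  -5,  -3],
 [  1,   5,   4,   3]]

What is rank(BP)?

2

First compute BP:
[[ -2,  44,  46,  30],
 [  2,  -8, -10,  -6],
 [  0, -36, -36, -24],
 [  1,  14,  13,   9]]
Now row reduce the product.
R2 ← R2 + R1: [0, 36, 36, 24]
R4 ← R4 + (1/2)·R1: [0, 36, 36, 24]
R3 ← R3 + R2: [0, 0, 0, 0]
R4 ← R4 − R2: [0, 0, 0, 0]
2 nonzero rows, so rank(BP) = 2.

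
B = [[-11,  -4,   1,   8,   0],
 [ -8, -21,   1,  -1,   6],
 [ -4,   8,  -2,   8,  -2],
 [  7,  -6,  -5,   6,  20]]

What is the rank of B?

4

Row reduce to echelon form.
R2 ← R2 − (8/11)·R1: [0, -199/11, 3/11, -75/11, 6]
R3 ← R3 − (4/11)·R1: [0, 104/11, -26/11, 56/11, -2]
R4 ← R4 + (7/11)·R1: [0, -94/11, -48/11, 122/11, 20]
R3 ← R3 + (104/199)·R2: [0, 0, -442/199, 304/199, 226/199]
R4 ← R4 − (94/199)·R2: [0, 0, -894/199, 2848/199, 3416/199]
R4 ← R4 − (447/221)·R3: [0, 0, 0, 2480/221, 3286/221]
Echelon form has 4 nonzero rows, so rank(B) = 4.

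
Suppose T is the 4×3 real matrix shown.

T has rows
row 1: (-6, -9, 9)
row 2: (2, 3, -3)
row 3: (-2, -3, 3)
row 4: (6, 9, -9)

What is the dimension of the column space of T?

1

Row reduce to echelon form.
R2 ← R2 + (1/3)·R1: [0, 0, 0]
R3 ← R3 − (1/3)·R1: [0, 0, 0]
R4 ← R4 + R1: [0, 0, 0]
Echelon form has 1 nonzero row, so rank(T) = 1.
The column space has dimension equal to the rank: 1.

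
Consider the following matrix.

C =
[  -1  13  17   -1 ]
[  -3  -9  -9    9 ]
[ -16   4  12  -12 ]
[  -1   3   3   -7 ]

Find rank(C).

4

Row reduce to echelon form.
R2 ← R2 − (3)·R1: [0, -48, -60, 12]
R3 ← R3 − (16)·R1: [0, -204, -260, 4]
R4 ← R4 − R1: [0, -10, -14, -6]
R3 ← R3 − (17/4)·R2: [0, 0, -5, -47]
R4 ← R4 − (5/24)·R2: [0, 0, -3/2, -17/2]
R4 ← R4 − (3/10)·R3: [0, 0, 0, 28/5]
Echelon form has 4 nonzero rows, so rank(C) = 4.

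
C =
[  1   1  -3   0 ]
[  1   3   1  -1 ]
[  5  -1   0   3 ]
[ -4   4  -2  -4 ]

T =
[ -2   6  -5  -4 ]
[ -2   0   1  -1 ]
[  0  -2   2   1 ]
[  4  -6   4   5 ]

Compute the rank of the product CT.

2

First compute CT:
[[ -4,  12, -10,  -8],
 [-12,  10,  -4, -11],
 [  4,  12, -14,  -4],
 [-16,   4,   4, -10]]
Now row reduce the product.
R2 ← R2 − (3)·R1: [0, -26, 26, 13]
R3 ← R3 + R1: [0, 24, -24, -12]
R4 ← R4 − (4)·R1: [0, -44, 44, 22]
R3 ← R3 + (12/13)·R2: [0, 0, 0, 0]
R4 ← R4 − (22/13)·R2: [0, 0, 0, 0]
2 nonzero rows, so rank(CT) = 2.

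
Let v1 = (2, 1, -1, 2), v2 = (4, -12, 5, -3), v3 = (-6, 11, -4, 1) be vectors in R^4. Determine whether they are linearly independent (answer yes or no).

no

Form the matrix with these vectors as rows and row reduce.
R2 ← R2 − (2)·R1: [0, -14, 7, -7]
R3 ← R3 + (3)·R1: [0, 14, -7, 7]
R3 ← R3 + R2: [0, 0, 0, 0]
2 nonzero rows, so the 3 vectors span a space of dimension 2.
Since 2 < 3, the vectors are linearly dependent.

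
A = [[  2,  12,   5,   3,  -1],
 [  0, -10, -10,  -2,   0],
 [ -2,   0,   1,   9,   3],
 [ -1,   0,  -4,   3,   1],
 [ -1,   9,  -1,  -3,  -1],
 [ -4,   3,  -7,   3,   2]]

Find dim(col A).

Row reduce to echelon form.
R3 ← R3 + R1: [0, 12, 6, 12, 2]
R4 ← R4 + (1/2)·R1: [0, 6, -3/2, 9/2, 1/2]
R5 ← R5 + (1/2)·R1: [0, 15, 3/2, -3/2, -3/2]
R6 ← R6 + (2)·R1: [0, 27, 3, 9, 0]
R3 ← R3 + (6/5)·R2: [0, 0, -6, 48/5, 2]
R4 ← R4 + (3/5)·R2: [0, 0, -15/2, 33/10, 1/2]
R5 ← R5 + (3/2)·R2: [0, 0, -27/2, -9/2, -3/2]
R6 ← R6 + (27/10)·R2: [0, 0, -24, 18/5, 0]
R4 ← R4 − (5/4)·R3: [0, 0, 0, -87/10, -2]
R5 ← R5 − (9/4)·R3: [0, 0, 0, -261/10, -6]
R6 ← R6 − (4)·R3: [0, 0, 0, -174/5, -8]
R5 ← R5 − (3)·R4: [0, 0, 0, 0, 0]
R6 ← R6 − (4)·R4: [0, 0, 0, 0, 0]
Echelon form has 4 nonzero rows, so rank(A) = 4.
The column space has dimension equal to the rank: 4.

4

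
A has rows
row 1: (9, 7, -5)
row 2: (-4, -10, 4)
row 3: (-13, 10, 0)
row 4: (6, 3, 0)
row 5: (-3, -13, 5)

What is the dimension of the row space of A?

3

Row reduce to echelon form.
R2 ← R2 + (4/9)·R1: [0, -62/9, 16/9]
R3 ← R3 + (13/9)·R1: [0, 181/9, -65/9]
R4 ← R4 − (2/3)·R1: [0, -5/3, 10/3]
R5 ← R5 + (1/3)·R1: [0, -32/3, 10/3]
R3 ← R3 + (181/62)·R2: [0, 0, -63/31]
R4 ← R4 − (15/62)·R2: [0, 0, 90/31]
R5 ← R5 − (48/31)·R2: [0, 0, 18/31]
R4 ← R4 + (10/7)·R3: [0, 0, 0]
R5 ← R5 + (2/7)·R3: [0, 0, 0]
Echelon form has 3 nonzero rows, so rank(A) = 3.
The row space has dimension equal to the rank: 3.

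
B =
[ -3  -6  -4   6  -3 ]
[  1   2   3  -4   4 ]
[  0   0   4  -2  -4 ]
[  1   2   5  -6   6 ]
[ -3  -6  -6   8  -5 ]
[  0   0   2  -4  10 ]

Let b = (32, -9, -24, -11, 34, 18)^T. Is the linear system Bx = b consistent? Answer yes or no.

yes

Row reduce the augmented matrix [B | b].
R2 ← R2 + (1/3)·R1: [0, 0, 5/3, -2, 3, 5/3]
R4 ← R4 + (1/3)·R1: [0, 0, 11/3, -4, 5, -1/3]
R5 ← R5 − R1: [0, 0, -2, 2, -2, 2]
R3 ← R3 − (12/5)·R2: [0, 0, 0, 14/5, -56/5, -28]
R4 ← R4 − (11/5)·R2: [0, 0, 0, 2/5, -8/5, -4]
R5 ← R5 + (6/5)·R2: [0, 0, 0, -2/5, 8/5, 4]
R6 ← R6 − (6/5)·R2: [0, 0, 0, -8/5, 32/5, 16]
R4 ← R4 − (1/7)·R3: [0, 0, 0, 0, 0, 0]
R5 ← R5 + (1/7)·R3: [0, 0, 0, 0, 0, 0]
R6 ← R6 + (4/7)·R3: [0, 0, 0, 0, 0, 0]
The echelon form has 3 nonzero rows, and every pivot lies in the first 5 columns, so rank(B) = rank([B|b]) = 3.
The system is consistent.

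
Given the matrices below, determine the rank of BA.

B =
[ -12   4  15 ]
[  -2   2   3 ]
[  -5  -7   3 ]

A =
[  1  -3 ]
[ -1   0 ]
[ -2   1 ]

First compute BA:
[[-46,  51],
 [-10,   9],
 [ -4,  18]]
Now row reduce the product.
R2 ← R2 − (5/23)·R1: [0, -48/23]
R3 ← R3 − (2/23)·R1: [0, 312/23]
R3 ← R3 + (13/2)·R2: [0, 0]
2 nonzero rows, so rank(BA) = 2.

2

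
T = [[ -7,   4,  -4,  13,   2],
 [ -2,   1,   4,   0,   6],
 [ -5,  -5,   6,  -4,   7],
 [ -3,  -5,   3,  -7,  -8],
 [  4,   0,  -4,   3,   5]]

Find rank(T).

Row reduce to echelon form.
R2 ← R2 − (2/7)·R1: [0, -1/7, 36/7, -26/7, 38/7]
R3 ← R3 − (5/7)·R1: [0, -55/7, 62/7, -93/7, 39/7]
R4 ← R4 − (3/7)·R1: [0, -47/7, 33/7, -88/7, -62/7]
R5 ← R5 + (4/7)·R1: [0, 16/7, -44/7, 73/7, 43/7]
R3 ← R3 − (55)·R2: [0, 0, -274, 191, -293]
R4 ← R4 − (47)·R2: [0, 0, -237, 162, -264]
R5 ← R5 + (16)·R2: [0, 0, 76, -49, 93]
R4 ← R4 − (237/274)·R3: [0, 0, 0, -879/274, -2895/274]
R5 ← R5 + (38/137)·R3: [0, 0, 0, 545/137, 1607/137]
R5 ← R5 + (1090/879)·R4: [0, 0, 0, 0, -402/293]
Echelon form has 5 nonzero rows, so rank(T) = 5.

5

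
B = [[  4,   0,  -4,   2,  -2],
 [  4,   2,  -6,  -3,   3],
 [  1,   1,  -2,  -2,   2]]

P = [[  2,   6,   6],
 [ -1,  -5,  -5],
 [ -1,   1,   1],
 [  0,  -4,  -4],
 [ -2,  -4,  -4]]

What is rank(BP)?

First compute BP:
[[ 16,  20,  20],
 [  6,   8,   8],
 [ -1,  -1,  -1]]
Now row reduce the product.
R2 ← R2 − (3/8)·R1: [0, 1/2, 1/2]
R3 ← R3 + (1/16)·R1: [0, 1/4, 1/4]
R3 ← R3 − (1/2)·R2: [0, 0, 0]
2 nonzero rows, so rank(BP) = 2.

2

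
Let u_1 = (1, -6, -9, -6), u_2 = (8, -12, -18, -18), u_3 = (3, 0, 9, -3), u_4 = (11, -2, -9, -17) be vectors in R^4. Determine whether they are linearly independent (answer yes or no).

yes

Form the matrix with these vectors as rows and row reduce.
R2 ← R2 − (8)·R1: [0, 36, 54, 30]
R3 ← R3 − (3)·R1: [0, 18, 36, 15]
R4 ← R4 − (11)·R1: [0, 64, 90, 49]
R3 ← R3 − (1/2)·R2: [0, 0, 9, 0]
R4 ← R4 − (16/9)·R2: [0, 0, -6, -13/3]
R4 ← R4 + (2/3)·R3: [0, 0, 0, -13/3]
4 nonzero rows, so the 4 vectors span a space of dimension 4.
Since 4 = 4, the vectors are linearly independent.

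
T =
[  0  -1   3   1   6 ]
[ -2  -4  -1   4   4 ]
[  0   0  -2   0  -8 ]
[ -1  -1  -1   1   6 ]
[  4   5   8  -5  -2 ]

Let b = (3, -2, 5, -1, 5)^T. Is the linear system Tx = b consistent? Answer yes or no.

no

Row reduce the augmented matrix [T | b].
Swap R1 ↔ R2
R4 ← R4 − (1/2)·R1: [0, 1, -1/2, -1, 4, 0]
R5 ← R5 + (2)·R1: [0, -3, 6, 3, 6, 1]
R4 ← R4 + R2: [0, 0, 5/2, 0, 10, 3]
R5 ← R5 − (3)·R2: [0, 0, -3, 0, -12, -8]
R4 ← R4 + (5/4)·R3: [0, 0, 0, 0, 0, 37/4]
R5 ← R5 − (3/2)·R3: [0, 0, 0, 0, 0, -31/2]
R5 ← R5 + (62/37)·R4: [0, 0, 0, 0, 0, 0]
The echelon form has 4 nonzero rows; the last pivot sits in the augmented column, so rank(T) = 3 but rank([T|b]) = 4.
Since the ranks differ, the system is inconsistent.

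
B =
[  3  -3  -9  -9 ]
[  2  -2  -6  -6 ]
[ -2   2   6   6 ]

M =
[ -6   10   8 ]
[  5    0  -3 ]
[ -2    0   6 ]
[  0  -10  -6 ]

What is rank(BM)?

1

First compute BM:
[[-15, 120,  33],
 [-10,  80,  22],
 [ 10, -80, -22]]
Now row reduce the product.
R2 ← R2 − (2/3)·R1: [0, 0, 0]
R3 ← R3 + (2/3)·R1: [0, 0, 0]
1 nonzero row, so rank(BM) = 1.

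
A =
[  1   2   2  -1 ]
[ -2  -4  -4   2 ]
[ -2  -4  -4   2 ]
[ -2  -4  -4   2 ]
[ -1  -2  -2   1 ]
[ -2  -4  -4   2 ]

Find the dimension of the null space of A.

Row reduce to echelon form.
R2 ← R2 + (2)·R1: [0, 0, 0, 0]
R3 ← R3 + (2)·R1: [0, 0, 0, 0]
R4 ← R4 + (2)·R1: [0, 0, 0, 0]
R5 ← R5 + R1: [0, 0, 0, 0]
R6 ← R6 + (2)·R1: [0, 0, 0, 0]
1 nonzero row, so rank(A) = 1.
A has 4 columns; by rank–nullity, nullity = 4 − 1 = 3.

3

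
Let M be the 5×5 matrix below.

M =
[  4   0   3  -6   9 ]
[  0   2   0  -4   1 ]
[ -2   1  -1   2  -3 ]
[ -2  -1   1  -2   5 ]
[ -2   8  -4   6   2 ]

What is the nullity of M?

0

Row reduce to echelon form.
R3 ← R3 + (1/2)·R1: [0, 1, 1/2, -1, 3/2]
R4 ← R4 + (1/2)·R1: [0, -1, 5/2, -5, 19/2]
R5 ← R5 + (1/2)·R1: [0, 8, -5/2, 3, 13/2]
R3 ← R3 − (1/2)·R2: [0, 0, 1/2, 1, 1]
R4 ← R4 + (1/2)·R2: [0, 0, 5/2, -7, 10]
R5 ← R5 − (4)·R2: [0, 0, -5/2, 19, 5/2]
R4 ← R4 − (5)·R3: [0, 0, 0, -12, 5]
R5 ← R5 + (5)·R3: [0, 0, 0, 24, 15/2]
R5 ← R5 + (2)·R4: [0, 0, 0, 0, 35/2]
5 nonzero rows, so rank(M) = 5.
M has 5 columns; by rank–nullity, nullity = 5 − 5 = 0.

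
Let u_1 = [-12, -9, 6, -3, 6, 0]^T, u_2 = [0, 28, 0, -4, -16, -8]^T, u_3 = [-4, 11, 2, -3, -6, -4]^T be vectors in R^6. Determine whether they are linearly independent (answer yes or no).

no

Form the matrix with these vectors as rows and row reduce.
R3 ← R3 − (1/3)·R1: [0, 14, 0, -2, -8, -4]
R3 ← R3 − (1/2)·R2: [0, 0, 0, 0, 0, 0]
2 nonzero rows, so the 3 vectors span a space of dimension 2.
Since 2 < 3, the vectors are linearly dependent.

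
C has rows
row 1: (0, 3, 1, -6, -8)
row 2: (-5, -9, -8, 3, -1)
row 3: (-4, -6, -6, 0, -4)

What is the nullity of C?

Row reduce to echelon form.
Swap R1 ↔ R2
R3 ← R3 − (4/5)·R1: [0, 6/5, 2/5, -12/5, -16/5]
R3 ← R3 − (2/5)·R2: [0, 0, 0, 0, 0]
2 nonzero rows, so rank(C) = 2.
C has 5 columns; by rank–nullity, nullity = 5 − 2 = 3.

3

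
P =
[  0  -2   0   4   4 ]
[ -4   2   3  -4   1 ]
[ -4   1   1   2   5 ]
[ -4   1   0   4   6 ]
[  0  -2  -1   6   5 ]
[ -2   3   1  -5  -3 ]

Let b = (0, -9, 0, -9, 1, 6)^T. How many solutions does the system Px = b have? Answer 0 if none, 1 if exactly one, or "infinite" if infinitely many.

Row reduce the augmented matrix [P | b].
Swap R1 ↔ R2
R3 ← R3 − R1: [0, -1, -2, 6, 4, 9]
R4 ← R4 − R1: [0, -1, -3, 8, 5, 0]
R6 ← R6 − (1/2)·R1: [0, 2, -1/2, -3, -7/2, 21/2]
R3 ← R3 − (1/2)·R2: [0, 0, -2, 4, 2, 9]
R4 ← R4 − (1/2)·R2: [0, 0, -3, 6, 3, 0]
R5 ← R5 − R2: [0, 0, -1, 2, 1, 1]
R6 ← R6 + R2: [0, 0, -1/2, 1, 1/2, 21/2]
R4 ← R4 − (3/2)·R3: [0, 0, 0, 0, 0, -27/2]
R5 ← R5 − (1/2)·R3: [0, 0, 0, 0, 0, -7/2]
R6 ← R6 − (1/4)·R3: [0, 0, 0, 0, 0, 33/4]
R5 ← R5 − (7/27)·R4: [0, 0, 0, 0, 0, 0]
R6 ← R6 + (11/18)·R4: [0, 0, 0, 0, 0, 0]
The echelon form has 4 nonzero rows; the last pivot sits in the augmented column, so rank(P) = 3 but rank([P|b]) = 4.
Since the ranks differ, the system is inconsistent.
It has no solutions.

0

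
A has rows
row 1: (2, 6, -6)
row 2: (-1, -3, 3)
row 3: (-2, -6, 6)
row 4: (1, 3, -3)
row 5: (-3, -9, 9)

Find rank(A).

1

Row reduce to echelon form.
R2 ← R2 + (1/2)·R1: [0, 0, 0]
R3 ← R3 + R1: [0, 0, 0]
R4 ← R4 − (1/2)·R1: [0, 0, 0]
R5 ← R5 + (3/2)·R1: [0, 0, 0]
Echelon form has 1 nonzero row, so rank(A) = 1.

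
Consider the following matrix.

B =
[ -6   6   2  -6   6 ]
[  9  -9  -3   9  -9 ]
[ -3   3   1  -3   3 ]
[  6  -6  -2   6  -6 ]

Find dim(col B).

Row reduce to echelon form.
R2 ← R2 + (3/2)·R1: [0, 0, 0, 0, 0]
R3 ← R3 − (1/2)·R1: [0, 0, 0, 0, 0]
R4 ← R4 + R1: [0, 0, 0, 0, 0]
Echelon form has 1 nonzero row, so rank(B) = 1.
The column space has dimension equal to the rank: 1.

1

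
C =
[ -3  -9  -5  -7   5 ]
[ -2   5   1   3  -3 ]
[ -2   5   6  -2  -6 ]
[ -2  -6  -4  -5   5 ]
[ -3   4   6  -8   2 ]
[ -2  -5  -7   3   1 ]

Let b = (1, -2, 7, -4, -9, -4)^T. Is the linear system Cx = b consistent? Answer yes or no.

Row reduce the augmented matrix [C | b].
R2 ← R2 − (2/3)·R1: [0, 11, 13/3, 23/3, -19/3, -8/3]
R3 ← R3 − (2/3)·R1: [0, 11, 28/3, 8/3, -28/3, 19/3]
R4 ← R4 − (2/3)·R1: [0, 0, -2/3, -1/3, 5/3, -14/3]
R5 ← R5 − R1: [0, 13, 11, -1, -3, -10]
R6 ← R6 − (2/3)·R1: [0, 1, -11/3, 23/3, -7/3, -14/3]
R3 ← R3 − R2: [0, 0, 5, -5, -3, 9]
R5 ← R5 − (13/11)·R2: [0, 0, 194/33, -332/33, 148/33, -226/33]
R6 ← R6 − (1/11)·R2: [0, 0, -134/33, 230/33, -58/33, -146/33]
R4 ← R4 + (2/15)·R3: [0, 0, 0, -1, 19/15, -52/15]
R5 ← R5 − (194/165)·R3: [0, 0, 0, -46/11, 1322/165, -2876/165]
R6 ← R6 + (134/165)·R3: [0, 0, 0, 32/11, -692/165, 476/165]
R5 ← R5 − (46/11)·R4: [0, 0, 0, 0, 448/165, -44/15]
R6 ← R6 + (32/11)·R4: [0, 0, 0, 0, -28/55, -36/5]
R6 ← R6 + (3/16)·R5: [0, 0, 0, 0, 0, -31/4]
The echelon form has 6 nonzero rows; the last pivot sits in the augmented column, so rank(C) = 5 but rank([C|b]) = 6.
Since the ranks differ, the system is inconsistent.

no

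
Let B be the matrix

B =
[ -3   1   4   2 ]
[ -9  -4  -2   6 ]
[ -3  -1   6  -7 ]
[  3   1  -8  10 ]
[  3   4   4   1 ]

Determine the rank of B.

Row reduce to echelon form.
R2 ← R2 − (3)·R1: [0, -7, -14, 0]
R3 ← R3 − R1: [0, -2, 2, -9]
R4 ← R4 + R1: [0, 2, -4, 12]
R5 ← R5 + R1: [0, 5, 8, 3]
R3 ← R3 − (2/7)·R2: [0, 0, 6, -9]
R4 ← R4 + (2/7)·R2: [0, 0, -8, 12]
R5 ← R5 + (5/7)·R2: [0, 0, -2, 3]
R4 ← R4 + (4/3)·R3: [0, 0, 0, 0]
R5 ← R5 + (1/3)·R3: [0, 0, 0, 0]
Echelon form has 3 nonzero rows, so rank(B) = 3.

3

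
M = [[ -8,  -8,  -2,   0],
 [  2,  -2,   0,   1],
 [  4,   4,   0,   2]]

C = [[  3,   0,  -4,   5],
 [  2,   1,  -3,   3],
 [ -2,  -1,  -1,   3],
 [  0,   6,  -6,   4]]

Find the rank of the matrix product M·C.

First compute MC:
[[-36,  -6,  58, -70],
 [  2,   4,  -8,   8],
 [ 20,  16, -40,  40]]
Now row reduce the product.
R2 ← R2 + (1/18)·R1: [0, 11/3, -43/9, 37/9]
R3 ← R3 + (5/9)·R1: [0, 38/3, -70/9, 10/9]
R3 ← R3 − (38/11)·R2: [0, 0, 96/11, -144/11]
3 nonzero rows, so rank(MC) = 3.

3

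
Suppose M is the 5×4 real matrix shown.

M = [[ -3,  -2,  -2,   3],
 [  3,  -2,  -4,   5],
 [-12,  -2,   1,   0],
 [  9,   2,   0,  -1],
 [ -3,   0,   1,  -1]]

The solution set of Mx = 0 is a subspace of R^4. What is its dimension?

2

Row reduce to echelon form.
R2 ← R2 + R1: [0, -4, -6, 8]
R3 ← R3 − (4)·R1: [0, 6, 9, -12]
R4 ← R4 + (3)·R1: [0, -4, -6, 8]
R5 ← R5 − R1: [0, 2, 3, -4]
R3 ← R3 + (3/2)·R2: [0, 0, 0, 0]
R4 ← R4 − R2: [0, 0, 0, 0]
R5 ← R5 + (1/2)·R2: [0, 0, 0, 0]
2 nonzero rows, so rank(M) = 2.
M has 4 columns; by rank–nullity, nullity = 4 − 2 = 2.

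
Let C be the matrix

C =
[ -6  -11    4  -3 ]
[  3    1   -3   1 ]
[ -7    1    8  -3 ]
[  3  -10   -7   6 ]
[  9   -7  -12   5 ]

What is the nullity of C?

1

Row reduce to echelon form.
R2 ← R2 + (1/2)·R1: [0, -9/2, -1, -1/2]
R3 ← R3 − (7/6)·R1: [0, 83/6, 10/3, 1/2]
R4 ← R4 + (1/2)·R1: [0, -31/2, -5, 9/2]
R5 ← R5 + (3/2)·R1: [0, -47/2, -6, 1/2]
R3 ← R3 + (83/27)·R2: [0, 0, 7/27, -28/27]
R4 ← R4 − (31/9)·R2: [0, 0, -14/9, 56/9]
R5 ← R5 − (47/9)·R2: [0, 0, -7/9, 28/9]
R4 ← R4 + (6)·R3: [0, 0, 0, 0]
R5 ← R5 + (3)·R3: [0, 0, 0, 0]
3 nonzero rows, so rank(C) = 3.
C has 4 columns; by rank–nullity, nullity = 4 − 3 = 1.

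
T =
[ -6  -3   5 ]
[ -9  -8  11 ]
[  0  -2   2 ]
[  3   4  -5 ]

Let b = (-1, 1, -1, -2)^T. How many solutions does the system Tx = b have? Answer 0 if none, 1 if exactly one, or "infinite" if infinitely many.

0

Row reduce the augmented matrix [T | b].
R2 ← R2 − (3/2)·R1: [0, -7/2, 7/2, 5/2]
R4 ← R4 + (1/2)·R1: [0, 5/2, -5/2, -5/2]
R3 ← R3 − (4/7)·R2: [0, 0, 0, -17/7]
R4 ← R4 + (5/7)·R2: [0, 0, 0, -5/7]
R4 ← R4 − (5/17)·R3: [0, 0, 0, 0]
The echelon form has 3 nonzero rows; the last pivot sits in the augmented column, so rank(T) = 2 but rank([T|b]) = 3.
Since the ranks differ, the system is inconsistent.
It has no solutions.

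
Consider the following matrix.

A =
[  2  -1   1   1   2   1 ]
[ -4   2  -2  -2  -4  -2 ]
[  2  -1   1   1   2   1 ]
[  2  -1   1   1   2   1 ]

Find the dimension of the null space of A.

5

Row reduce to echelon form.
R2 ← R2 + (2)·R1: [0, 0, 0, 0, 0, 0]
R3 ← R3 − R1: [0, 0, 0, 0, 0, 0]
R4 ← R4 − R1: [0, 0, 0, 0, 0, 0]
1 nonzero row, so rank(A) = 1.
A has 6 columns; by rank–nullity, nullity = 6 − 1 = 5.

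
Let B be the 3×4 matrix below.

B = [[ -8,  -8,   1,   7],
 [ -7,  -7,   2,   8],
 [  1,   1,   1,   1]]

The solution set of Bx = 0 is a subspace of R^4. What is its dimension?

Row reduce to echelon form.
R2 ← R2 − (7/8)·R1: [0, 0, 9/8, 15/8]
R3 ← R3 + (1/8)·R1: [0, 0, 9/8, 15/8]
R3 ← R3 − R2: [0, 0, 0, 0]
2 nonzero rows, so rank(B) = 2.
B has 4 columns; by rank–nullity, nullity = 4 − 2 = 2.

2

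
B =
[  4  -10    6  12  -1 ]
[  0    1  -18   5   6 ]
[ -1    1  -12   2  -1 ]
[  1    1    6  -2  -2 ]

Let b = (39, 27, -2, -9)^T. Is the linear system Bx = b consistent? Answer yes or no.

Row reduce the augmented matrix [B | b].
R3 ← R3 + (1/4)·R1: [0, -3/2, -21/2, 5, -5/4, 31/4]
R4 ← R4 − (1/4)·R1: [0, 7/2, 9/2, -5, -7/4, -75/4]
R3 ← R3 + (3/2)·R2: [0, 0, -75/2, 25/2, 31/4, 193/4]
R4 ← R4 − (7/2)·R2: [0, 0, 135/2, -45/2, -91/4, -453/4]
R4 ← R4 + (9/5)·R3: [0, 0, 0, 0, -44/5, -132/5]
The echelon form has 4 nonzero rows, and every pivot lies in the first 5 columns, so rank(B) = rank([B|b]) = 4.
The system is consistent.

yes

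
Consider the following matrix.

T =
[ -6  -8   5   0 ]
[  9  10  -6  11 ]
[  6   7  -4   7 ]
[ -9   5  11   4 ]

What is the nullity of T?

1

Row reduce to echelon form.
R2 ← R2 + (3/2)·R1: [0, -2, 3/2, 11]
R3 ← R3 + R1: [0, -1, 1, 7]
R4 ← R4 − (3/2)·R1: [0, 17, 7/2, 4]
R3 ← R3 − (1/2)·R2: [0, 0, 1/4, 3/2]
R4 ← R4 + (17/2)·R2: [0, 0, 65/4, 195/2]
R4 ← R4 − (65)·R3: [0, 0, 0, 0]
3 nonzero rows, so rank(T) = 3.
T has 4 columns; by rank–nullity, nullity = 4 − 3 = 1.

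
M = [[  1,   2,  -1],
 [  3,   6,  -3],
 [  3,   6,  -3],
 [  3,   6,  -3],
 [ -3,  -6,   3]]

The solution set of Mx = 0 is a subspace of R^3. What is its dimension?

2

Row reduce to echelon form.
R2 ← R2 − (3)·R1: [0, 0, 0]
R3 ← R3 − (3)·R1: [0, 0, 0]
R4 ← R4 − (3)·R1: [0, 0, 0]
R5 ← R5 + (3)·R1: [0, 0, 0]
1 nonzero row, so rank(M) = 1.
M has 3 columns; by rank–nullity, nullity = 3 − 1 = 2.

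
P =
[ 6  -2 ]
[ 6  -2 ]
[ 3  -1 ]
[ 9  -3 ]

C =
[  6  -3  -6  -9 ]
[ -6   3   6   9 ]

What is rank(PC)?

1

First compute PC:
[[ 48, -24, -48, -72],
 [ 48, -24, -48, -72],
 [ 24, -12, -24, -36],
 [ 72, -36, -72, -108]]
Now row reduce the product.
R2 ← R2 − R1: [0, 0, 0, 0]
R3 ← R3 − (1/2)·R1: [0, 0, 0, 0]
R4 ← R4 − (3/2)·R1: [0, 0, 0, 0]
1 nonzero row, so rank(PC) = 1.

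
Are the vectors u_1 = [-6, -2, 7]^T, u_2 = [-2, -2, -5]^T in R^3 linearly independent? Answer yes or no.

Form the matrix with these vectors as rows and row reduce.
R2 ← R2 − (1/3)·R1: [0, -4/3, -22/3]
2 nonzero rows, so the 2 vectors span a space of dimension 2.
Since 2 = 2, the vectors are linearly independent.

yes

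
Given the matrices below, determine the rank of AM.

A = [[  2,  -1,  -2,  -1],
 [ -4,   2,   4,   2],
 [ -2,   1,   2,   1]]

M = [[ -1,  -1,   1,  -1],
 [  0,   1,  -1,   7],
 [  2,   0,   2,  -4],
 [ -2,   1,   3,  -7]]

1

First compute AM:
[[ -4,  -4,  -4,   6],
 [  8,   8,   8, -12],
 [  4,   4,   4,  -6]]
Now row reduce the product.
R2 ← R2 + (2)·R1: [0, 0, 0, 0]
R3 ← R3 + R1: [0, 0, 0, 0]
1 nonzero row, so rank(AM) = 1.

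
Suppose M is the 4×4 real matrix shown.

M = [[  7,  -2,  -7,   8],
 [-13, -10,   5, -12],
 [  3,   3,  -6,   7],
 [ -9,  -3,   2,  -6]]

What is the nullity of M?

1

Row reduce to echelon form.
R2 ← R2 + (13/7)·R1: [0, -96/7, -8, 20/7]
R3 ← R3 − (3/7)·R1: [0, 27/7, -3, 25/7]
R4 ← R4 + (9/7)·R1: [0, -39/7, -7, 30/7]
R3 ← R3 + (9/32)·R2: [0, 0, -21/4, 35/8]
R4 ← R4 − (13/32)·R2: [0, 0, -15/4, 25/8]
R4 ← R4 − (5/7)·R3: [0, 0, 0, 0]
3 nonzero rows, so rank(M) = 3.
M has 4 columns; by rank–nullity, nullity = 4 − 3 = 1.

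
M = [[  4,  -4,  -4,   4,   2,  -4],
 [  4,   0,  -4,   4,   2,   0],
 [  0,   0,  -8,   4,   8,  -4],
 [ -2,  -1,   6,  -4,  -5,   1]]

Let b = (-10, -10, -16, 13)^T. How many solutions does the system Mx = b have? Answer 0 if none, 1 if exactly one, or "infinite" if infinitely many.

Row reduce the augmented matrix [M | b].
R2 ← R2 − R1: [0, 4, 0, 0, 0, 4, 0]
R4 ← R4 + (1/2)·R1: [0, -3, 4, -2, -4, -1, 8]
R4 ← R4 + (3/4)·R2: [0, 0, 4, -2, -4, 2, 8]
R4 ← R4 + (1/2)·R3: [0, 0, 0, 0, 0, 0, 0]
The echelon form has 3 nonzero rows, and every pivot lies in the first 6 columns, so rank(M) = rank([M|b]) = 3.
The system is consistent.
rank = 3 < 6 unknowns, so there are infinitely many solutions.

infinite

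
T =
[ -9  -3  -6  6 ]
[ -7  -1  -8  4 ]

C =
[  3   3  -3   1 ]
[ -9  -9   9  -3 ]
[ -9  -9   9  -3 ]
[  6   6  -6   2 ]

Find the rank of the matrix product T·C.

First compute TC:
[[ 90,  90, -90,  30],
 [ 84,  84, -84,  28]]
Now row reduce the product.
R2 ← R2 − (14/15)·R1: [0, 0, 0, 0]
1 nonzero row, so rank(TC) = 1.

1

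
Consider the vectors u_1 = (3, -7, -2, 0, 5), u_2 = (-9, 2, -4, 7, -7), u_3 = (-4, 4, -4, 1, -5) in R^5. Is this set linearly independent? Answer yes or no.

yes

Form the matrix with these vectors as rows and row reduce.
R2 ← R2 + (3)·R1: [0, -19, -10, 7, 8]
R3 ← R3 + (4/3)·R1: [0, -16/3, -20/3, 1, 5/3]
R3 ← R3 − (16/57)·R2: [0, 0, -220/57, -55/57, -11/19]
3 nonzero rows, so the 3 vectors span a space of dimension 3.
Since 3 = 3, the vectors are linearly independent.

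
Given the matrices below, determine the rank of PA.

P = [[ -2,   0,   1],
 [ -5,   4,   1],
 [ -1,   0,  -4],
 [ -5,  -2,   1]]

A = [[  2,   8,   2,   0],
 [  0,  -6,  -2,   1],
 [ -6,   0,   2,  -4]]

2

First compute PA:
[[-10, -16,  -2,  -4],
 [-16, -64, -16,   0],
 [ 22,  -8, -10,  16],
 [-16, -28,  -4,  -6]]
Now row reduce the product.
R2 ← R2 − (8/5)·R1: [0, -192/5, -64/5, 32/5]
R3 ← R3 + (11/5)·R1: [0, -216/5, -72/5, 36/5]
R4 ← R4 − (8/5)·R1: [0, -12/5, -4/5, 2/5]
R3 ← R3 − (9/8)·R2: [0, 0, 0, 0]
R4 ← R4 − (1/16)·R2: [0, 0, 0, 0]
2 nonzero rows, so rank(PA) = 2.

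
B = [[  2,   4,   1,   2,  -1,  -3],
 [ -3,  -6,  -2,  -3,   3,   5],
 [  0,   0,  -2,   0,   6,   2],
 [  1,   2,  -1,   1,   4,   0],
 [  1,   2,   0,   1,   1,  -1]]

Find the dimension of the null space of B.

4

Row reduce to echelon form.
R2 ← R2 + (3/2)·R1: [0, 0, -1/2, 0, 3/2, 1/2]
R4 ← R4 − (1/2)·R1: [0, 0, -3/2, 0, 9/2, 3/2]
R5 ← R5 − (1/2)·R1: [0, 0, -1/2, 0, 3/2, 1/2]
R3 ← R3 − (4)·R2: [0, 0, 0, 0, 0, 0]
R4 ← R4 − (3)·R2: [0, 0, 0, 0, 0, 0]
R5 ← R5 − R2: [0, 0, 0, 0, 0, 0]
2 nonzero rows, so rank(B) = 2.
B has 6 columns; by rank–nullity, nullity = 6 − 2 = 4.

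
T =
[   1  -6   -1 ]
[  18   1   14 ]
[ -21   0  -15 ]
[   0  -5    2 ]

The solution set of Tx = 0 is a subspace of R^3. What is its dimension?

Row reduce to echelon form.
R2 ← R2 − (18)·R1: [0, 109, 32]
R3 ← R3 + (21)·R1: [0, -126, -36]
R3 ← R3 + (126/109)·R2: [0, 0, 108/109]
R4 ← R4 + (5/109)·R2: [0, 0, 378/109]
R4 ← R4 − (7/2)·R3: [0, 0, 0]
3 nonzero rows, so rank(T) = 3.
T has 3 columns; by rank–nullity, nullity = 3 − 3 = 0.

0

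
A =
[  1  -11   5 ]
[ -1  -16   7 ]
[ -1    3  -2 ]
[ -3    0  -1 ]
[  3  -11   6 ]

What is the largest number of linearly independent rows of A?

Row reduce to echelon form.
R2 ← R2 + R1: [0, -27, 12]
R3 ← R3 + R1: [0, -8, 3]
R4 ← R4 + (3)·R1: [0, -33, 14]
R5 ← R5 − (3)·R1: [0, 22, -9]
R3 ← R3 − (8/27)·R2: [0, 0, -5/9]
R4 ← R4 − (11/9)·R2: [0, 0, -2/3]
R5 ← R5 + (22/27)·R2: [0, 0, 7/9]
R4 ← R4 − (6/5)·R3: [0, 0, 0]
R5 ← R5 + (7/5)·R3: [0, 0, 0]
Echelon form has 3 nonzero rows, so rank(A) = 3.
The rank gives the maximum number of linearly independent rows: 3.

3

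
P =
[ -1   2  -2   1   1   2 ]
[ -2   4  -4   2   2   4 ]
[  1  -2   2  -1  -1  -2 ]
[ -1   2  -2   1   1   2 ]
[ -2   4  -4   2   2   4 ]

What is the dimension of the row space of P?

1

Row reduce to echelon form.
R2 ← R2 − (2)·R1: [0, 0, 0, 0, 0, 0]
R3 ← R3 + R1: [0, 0, 0, 0, 0, 0]
R4 ← R4 − R1: [0, 0, 0, 0, 0, 0]
R5 ← R5 − (2)·R1: [0, 0, 0, 0, 0, 0]
Echelon form has 1 nonzero row, so rank(P) = 1.
The row space has dimension equal to the rank: 1.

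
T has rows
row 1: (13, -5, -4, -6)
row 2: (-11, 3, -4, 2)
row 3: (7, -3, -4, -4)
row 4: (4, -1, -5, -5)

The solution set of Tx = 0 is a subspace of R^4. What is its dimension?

1

Row reduce to echelon form.
R2 ← R2 + (11/13)·R1: [0, -16/13, -96/13, -40/13]
R3 ← R3 − (7/13)·R1: [0, -4/13, -24/13, -10/13]
R4 ← R4 − (4/13)·R1: [0, 7/13, -49/13, -41/13]
R3 ← R3 − (1/4)·R2: [0, 0, 0, 0]
R4 ← R4 + (7/16)·R2: [0, 0, -7, -9/2]
Swap R3 ↔ R4
3 nonzero rows, so rank(T) = 3.
T has 4 columns; by rank–nullity, nullity = 4 − 3 = 1.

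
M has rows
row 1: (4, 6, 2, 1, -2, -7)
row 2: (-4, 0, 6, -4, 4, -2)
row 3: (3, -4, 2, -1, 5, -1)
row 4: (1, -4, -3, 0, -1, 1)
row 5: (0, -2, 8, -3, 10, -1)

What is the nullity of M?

Row reduce to echelon form.
R2 ← R2 + R1: [0, 6, 8, -3, 2, -9]
R3 ← R3 − (3/4)·R1: [0, -17/2, 1/2, -7/4, 13/2, 17/4]
R4 ← R4 − (1/4)·R1: [0, -11/2, -7/2, -1/4, -1/2, 11/4]
R3 ← R3 + (17/12)·R2: [0, 0, 71/6, -6, 28/3, -17/2]
R4 ← R4 + (11/12)·R2: [0, 0, 23/6, -3, 4/3, -11/2]
R5 ← R5 + (1/3)·R2: [0, 0, 32/3, -4, 32/3, -4]
R4 ← R4 − (23/71)·R3: [0, 0, 0, -75/71, -120/71, -195/71]
R5 ← R5 − (64/71)·R3: [0, 0, 0, 100/71, 160/71, 260/71]
R5 ← R5 + (4/3)·R4: [0, 0, 0, 0, 0, 0]
4 nonzero rows, so rank(M) = 4.
M has 6 columns; by rank–nullity, nullity = 6 − 4 = 2.

2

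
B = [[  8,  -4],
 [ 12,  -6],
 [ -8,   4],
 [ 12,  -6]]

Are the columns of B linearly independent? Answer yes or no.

Row reduce B to echelon form.
R2 ← R2 − (3/2)·R1: [0, 0]
R3 ← R3 + R1: [0, 0]
R4 ← R4 − (3/2)·R1: [0, 0]
1 pivot among 2 columns.
Only 1 < 2 pivot columns, so the columns are linearly dependent.

no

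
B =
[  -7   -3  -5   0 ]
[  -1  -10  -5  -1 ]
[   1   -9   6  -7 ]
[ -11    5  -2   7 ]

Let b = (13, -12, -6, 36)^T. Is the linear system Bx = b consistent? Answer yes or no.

yes

Row reduce the augmented matrix [B | b].
R2 ← R2 − (1/7)·R1: [0, -67/7, -30/7, -1, -97/7]
R3 ← R3 + (1/7)·R1: [0, -66/7, 37/7, -7, -29/7]
R4 ← R4 − (11/7)·R1: [0, 68/7, 41/7, 7, 109/7]
R3 ← R3 − (66/67)·R2: [0, 0, 637/67, -403/67, 637/67]
R4 ← R4 + (68/67)·R2: [0, 0, 101/67, 401/67, 101/67]
R4 ← R4 − (101/637)·R3: [0, 0, 0, 340/49, 0]
The echelon form has 4 nonzero rows, and every pivot lies in the first 4 columns, so rank(B) = rank([B|b]) = 4.
The system is consistent.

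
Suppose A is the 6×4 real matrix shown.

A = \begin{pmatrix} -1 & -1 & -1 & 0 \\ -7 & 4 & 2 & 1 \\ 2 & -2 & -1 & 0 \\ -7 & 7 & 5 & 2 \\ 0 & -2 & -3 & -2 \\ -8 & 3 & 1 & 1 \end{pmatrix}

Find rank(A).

3

Row reduce to echelon form.
R2 ← R2 − (7)·R1: [0, 11, 9, 1]
R3 ← R3 + (2)·R1: [0, -4, -3, 0]
R4 ← R4 − (7)·R1: [0, 14, 12, 2]
R6 ← R6 − (8)·R1: [0, 11, 9, 1]
R3 ← R3 + (4/11)·R2: [0, 0, 3/11, 4/11]
R4 ← R4 − (14/11)·R2: [0, 0, 6/11, 8/11]
R5 ← R5 + (2/11)·R2: [0, 0, -15/11, -20/11]
R6 ← R6 − R2: [0, 0, 0, 0]
R4 ← R4 − (2)·R3: [0, 0, 0, 0]
R5 ← R5 + (5)·R3: [0, 0, 0, 0]
Echelon form has 3 nonzero rows, so rank(A) = 3.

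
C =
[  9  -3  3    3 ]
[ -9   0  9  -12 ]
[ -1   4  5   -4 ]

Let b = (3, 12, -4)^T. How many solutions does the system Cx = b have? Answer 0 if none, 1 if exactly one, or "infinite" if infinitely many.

infinite

Row reduce the augmented matrix [C | b].
R2 ← R2 + R1: [0, -3, 12, -9, 15]
R3 ← R3 + (1/9)·R1: [0, 11/3, 16/3, -11/3, -11/3]
R3 ← R3 + (11/9)·R2: [0, 0, 20, -44/3, 44/3]
The echelon form has 3 nonzero rows, and every pivot lies in the first 4 columns, so rank(C) = rank([C|b]) = 3.
The system is consistent.
rank = 3 < 4 unknowns, so there are infinitely many solutions.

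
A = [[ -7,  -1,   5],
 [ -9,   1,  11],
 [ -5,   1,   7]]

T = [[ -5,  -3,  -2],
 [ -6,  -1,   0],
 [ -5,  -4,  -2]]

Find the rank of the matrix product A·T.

First compute AT:
[[ 16,   2,   4],
 [-16, -18,  -4],
 [-16, -14,  -4]]
Now row reduce the product.
R2 ← R2 + R1: [0, -16, 0]
R3 ← R3 + R1: [0, -12, 0]
R3 ← R3 − (3/4)·R2: [0, 0, 0]
2 nonzero rows, so rank(AT) = 2.

2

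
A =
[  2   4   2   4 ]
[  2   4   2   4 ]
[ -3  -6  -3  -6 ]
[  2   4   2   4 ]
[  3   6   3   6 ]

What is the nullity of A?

Row reduce to echelon form.
R2 ← R2 − R1: [0, 0, 0, 0]
R3 ← R3 + (3/2)·R1: [0, 0, 0, 0]
R4 ← R4 − R1: [0, 0, 0, 0]
R5 ← R5 − (3/2)·R1: [0, 0, 0, 0]
1 nonzero row, so rank(A) = 1.
A has 4 columns; by rank–nullity, nullity = 4 − 1 = 3.

3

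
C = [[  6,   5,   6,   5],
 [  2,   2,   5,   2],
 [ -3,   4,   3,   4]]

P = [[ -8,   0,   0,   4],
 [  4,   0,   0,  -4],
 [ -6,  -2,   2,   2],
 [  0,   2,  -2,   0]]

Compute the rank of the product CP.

First compute CP:
[[-64,  -2,   2,  16],
 [-38,  -6,   6,  10],
 [ 22,   2,  -2, -22]]
Now row reduce the product.
R2 ← R2 − (19/32)·R1: [0, -77/16, 77/16, 1/2]
R3 ← R3 + (11/32)·R1: [0, 21/16, -21/16, -33/2]
R3 ← R3 + (3/11)·R2: [0, 0, 0, -180/11]
3 nonzero rows, so rank(CP) = 3.

3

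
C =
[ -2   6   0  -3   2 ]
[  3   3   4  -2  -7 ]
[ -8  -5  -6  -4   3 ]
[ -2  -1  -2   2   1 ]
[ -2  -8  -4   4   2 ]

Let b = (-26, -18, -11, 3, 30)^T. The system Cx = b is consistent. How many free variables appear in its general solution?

0

Row reduce the augmented matrix [C | b].
R2 ← R2 + (3/2)·R1: [0, 12, 4, -13/2, -4, -57]
R3 ← R3 − (4)·R1: [0, -29, -6, 8, -5, 93]
R4 ← R4 − R1: [0, -7, -2, 5, -1, 29]
R5 ← R5 − R1: [0, -14, -4, 7, 0, 56]
R3 ← R3 + (29/12)·R2: [0, 0, 11/3, -185/24, -44/3, -179/4]
R4 ← R4 + (7/12)·R2: [0, 0, 1/3, 29/24, -10/3, -17/4]
R5 ← R5 + (7/6)·R2: [0, 0, 2/3, -7/12, -14/3, -21/2]
R4 ← R4 − (1/11)·R3: [0, 0, 0, 21/11, -2, -2/11]
R5 ← R5 − (2/11)·R3: [0, 0, 0, 9/11, -2, -26/11]
R5 ← R5 − (3/7)·R4: [0, 0, 0, 0, -8/7, -16/7]
The echelon form has 5 nonzero rows, and every pivot lies in the first 5 columns, so rank(C) = rank([C|b]) = 5.
The system is consistent.
Free variables = (unknowns) − (rank) = 5 − 5 = 0.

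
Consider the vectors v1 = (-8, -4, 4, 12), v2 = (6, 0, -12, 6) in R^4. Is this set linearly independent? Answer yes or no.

yes

Form the matrix with these vectors as rows and row reduce.
R2 ← R2 + (3/4)·R1: [0, -3, -9, 15]
2 nonzero rows, so the 2 vectors span a space of dimension 2.
Since 2 = 2, the vectors are linearly independent.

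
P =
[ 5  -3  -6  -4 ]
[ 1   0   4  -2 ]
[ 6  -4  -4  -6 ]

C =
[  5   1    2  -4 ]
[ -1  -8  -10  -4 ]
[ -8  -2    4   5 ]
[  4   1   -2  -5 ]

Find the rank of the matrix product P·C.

First compute PC:
[[ 60,  37,  24, -18],
 [-35,  -9,  22,  26],
 [ 42,  40,  48,   2]]
Now row reduce the product.
R2 ← R2 + (7/12)·R1: [0, 151/12, 36, 31/2]
R3 ← R3 − (7/10)·R1: [0, 141/10, 156/5, 73/5]
R3 ← R3 − (846/755)·R2: [0, 0, -1380/151, -418/151]
3 nonzero rows, so rank(PC) = 3.

3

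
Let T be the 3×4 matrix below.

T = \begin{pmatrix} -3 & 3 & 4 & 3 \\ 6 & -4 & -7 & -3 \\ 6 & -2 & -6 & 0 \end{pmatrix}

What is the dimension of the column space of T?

2

Row reduce to echelon form.
R2 ← R2 + (2)·R1: [0, 2, 1, 3]
R3 ← R3 + (2)·R1: [0, 4, 2, 6]
R3 ← R3 − (2)·R2: [0, 0, 0, 0]
Echelon form has 2 nonzero rows, so rank(T) = 2.
The column space has dimension equal to the rank: 2.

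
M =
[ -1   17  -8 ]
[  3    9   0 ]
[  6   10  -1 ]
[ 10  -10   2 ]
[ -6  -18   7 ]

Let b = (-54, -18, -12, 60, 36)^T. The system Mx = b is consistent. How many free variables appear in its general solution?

Row reduce the augmented matrix [M | b].
R2 ← R2 + (3)·R1: [0, 60, -24, -180]
R3 ← R3 + (6)·R1: [0, 112, -49, -336]
R4 ← R4 + (10)·R1: [0, 160, -78, -480]
R5 ← R5 − (6)·R1: [0, -120, 55, 360]
R3 ← R3 − (28/15)·R2: [0, 0, -21/5, 0]
R4 ← R4 − (8/3)·R2: [0, 0, -14, 0]
R5 ← R5 + (2)·R2: [0, 0, 7, 0]
R4 ← R4 − (10/3)·R3: [0, 0, 0, 0]
R5 ← R5 + (5/3)·R3: [0, 0, 0, 0]
The echelon form has 3 nonzero rows, and every pivot lies in the first 3 columns, so rank(M) = rank([M|b]) = 3.
The system is consistent.
Free variables = (unknowns) − (rank) = 3 − 3 = 0.

0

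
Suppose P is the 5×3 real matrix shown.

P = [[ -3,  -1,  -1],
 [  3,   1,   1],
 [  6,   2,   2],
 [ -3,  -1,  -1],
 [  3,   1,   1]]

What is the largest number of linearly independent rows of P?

Row reduce to echelon form.
R2 ← R2 + R1: [0, 0, 0]
R3 ← R3 + (2)·R1: [0, 0, 0]
R4 ← R4 − R1: [0, 0, 0]
R5 ← R5 + R1: [0, 0, 0]
Echelon form has 1 nonzero row, so rank(P) = 1.
The rank gives the maximum number of linearly independent rows: 1.

1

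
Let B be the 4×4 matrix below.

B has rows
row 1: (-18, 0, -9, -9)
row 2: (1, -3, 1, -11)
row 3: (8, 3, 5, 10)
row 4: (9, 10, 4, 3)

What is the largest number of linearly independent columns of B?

4

Row reduce to echelon form.
R2 ← R2 + (1/18)·R1: [0, -3, 1/2, -23/2]
R3 ← R3 + (4/9)·R1: [0, 3, 1, 6]
R4 ← R4 + (1/2)·R1: [0, 10, -1/2, -3/2]
R3 ← R3 + R2: [0, 0, 3/2, -11/2]
R4 ← R4 + (10/3)·R2: [0, 0, 7/6, -239/6]
R4 ← R4 − (7/9)·R3: [0, 0, 0, -320/9]
Echelon form has 4 nonzero rows, so rank(B) = 4.
The rank gives the maximum number of linearly independent columns: 4.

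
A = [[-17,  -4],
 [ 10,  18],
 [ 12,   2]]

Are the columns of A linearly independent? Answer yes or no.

yes

Row reduce A to echelon form.
R2 ← R2 + (10/17)·R1: [0, 266/17]
R3 ← R3 + (12/17)·R1: [0, -14/17]
R3 ← R3 + (1/19)·R2: [0, 0]
2 pivots among 2 columns.
Every column is a pivot column, so the columns are linearly independent.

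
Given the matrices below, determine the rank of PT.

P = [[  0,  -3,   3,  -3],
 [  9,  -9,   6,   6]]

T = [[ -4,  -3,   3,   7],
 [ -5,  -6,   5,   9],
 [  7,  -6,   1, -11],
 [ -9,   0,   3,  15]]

2

First compute PT:
[[ 63,   0, -21, -105],
 [ -3,  -9,   6,   6]]
Now row reduce the product.
R2 ← R2 + (1/21)·R1: [0, -9, 5, 1]
2 nonzero rows, so rank(PT) = 2.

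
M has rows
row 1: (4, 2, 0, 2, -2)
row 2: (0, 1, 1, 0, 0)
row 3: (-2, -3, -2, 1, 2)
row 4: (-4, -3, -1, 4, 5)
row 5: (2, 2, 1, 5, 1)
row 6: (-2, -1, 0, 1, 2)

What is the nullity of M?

Row reduce to echelon form.
R3 ← R3 + (1/2)·R1: [0, -2, -2, 2, 1]
R4 ← R4 + R1: [0, -1, -1, 6, 3]
R5 ← R5 − (1/2)·R1: [0, 1, 1, 4, 2]
R6 ← R6 + (1/2)·R1: [0, 0, 0, 2, 1]
R3 ← R3 + (2)·R2: [0, 0, 0, 2, 1]
R4 ← R4 + R2: [0, 0, 0, 6, 3]
R5 ← R5 − R2: [0, 0, 0, 4, 2]
R4 ← R4 − (3)·R3: [0, 0, 0, 0, 0]
R5 ← R5 − (2)·R3: [0, 0, 0, 0, 0]
R6 ← R6 − R3: [0, 0, 0, 0, 0]
3 nonzero rows, so rank(M) = 3.
M has 5 columns; by rank–nullity, nullity = 5 − 3 = 2.

2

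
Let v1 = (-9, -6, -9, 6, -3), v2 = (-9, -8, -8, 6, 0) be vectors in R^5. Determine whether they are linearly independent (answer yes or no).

Form the matrix with these vectors as rows and row reduce.
R2 ← R2 − R1: [0, -2, 1, 0, 3]
2 nonzero rows, so the 2 vectors span a space of dimension 2.
Since 2 = 2, the vectors are linearly independent.

yes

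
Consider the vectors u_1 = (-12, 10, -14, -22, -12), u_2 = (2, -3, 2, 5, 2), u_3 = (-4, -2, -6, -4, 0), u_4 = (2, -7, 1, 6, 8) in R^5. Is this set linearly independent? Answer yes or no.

Form the matrix with these vectors as rows and row reduce.
R2 ← R2 + (1/6)·R1: [0, -4/3, -1/3, 4/3, 0]
R3 ← R3 − (1/3)·R1: [0, -16/3, -4/3, 10/3, 4]
R4 ← R4 + (1/6)·R1: [0, -16/3, -4/3, 7/3, 6]
R3 ← R3 − (4)·R2: [0, 0, 0, -2, 4]
R4 ← R4 − (4)·R2: [0, 0, 0, -3, 6]
R4 ← R4 − (3/2)·R3: [0, 0, 0, 0, 0]
3 nonzero rows, so the 4 vectors span a space of dimension 3.
Since 3 < 4, the vectors are linearly dependent.

no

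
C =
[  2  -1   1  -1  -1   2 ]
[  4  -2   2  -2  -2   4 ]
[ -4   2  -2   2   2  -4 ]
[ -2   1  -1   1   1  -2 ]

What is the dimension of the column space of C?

Row reduce to echelon form.
R2 ← R2 − (2)·R1: [0, 0, 0, 0, 0, 0]
R3 ← R3 + (2)·R1: [0, 0, 0, 0, 0, 0]
R4 ← R4 + R1: [0, 0, 0, 0, 0, 0]
Echelon form has 1 nonzero row, so rank(C) = 1.
The column space has dimension equal to the rank: 1.

1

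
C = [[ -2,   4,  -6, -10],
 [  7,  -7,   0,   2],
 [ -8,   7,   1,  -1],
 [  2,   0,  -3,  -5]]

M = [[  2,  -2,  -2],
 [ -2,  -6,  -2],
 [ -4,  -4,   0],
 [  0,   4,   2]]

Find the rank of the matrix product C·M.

2

First compute CM:
[[ 12, -36, -24],
 [ 28,  36,   4],
 [-34, -34,   0],
 [ 16, -12, -14]]
Now row reduce the product.
R2 ← R2 − (7/3)·R1: [0, 120, 60]
R3 ← R3 + (17/6)·R1: [0, -136, -68]
R4 ← R4 − (4/3)·R1: [0, 36, 18]
R3 ← R3 + (17/15)·R2: [0, 0, 0]
R4 ← R4 − (3/10)·R2: [0, 0, 0]
2 nonzero rows, so rank(CM) = 2.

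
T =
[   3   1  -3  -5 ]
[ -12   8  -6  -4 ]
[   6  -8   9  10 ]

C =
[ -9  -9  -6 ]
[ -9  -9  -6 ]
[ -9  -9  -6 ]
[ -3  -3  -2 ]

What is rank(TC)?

1

First compute TC:
[[  6,   6,   4],
 [102, 102,  68],
 [-93, -93, -62]]
Now row reduce the product.
R2 ← R2 − (17)·R1: [0, 0, 0]
R3 ← R3 + (31/2)·R1: [0, 0, 0]
1 nonzero row, so rank(TC) = 1.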